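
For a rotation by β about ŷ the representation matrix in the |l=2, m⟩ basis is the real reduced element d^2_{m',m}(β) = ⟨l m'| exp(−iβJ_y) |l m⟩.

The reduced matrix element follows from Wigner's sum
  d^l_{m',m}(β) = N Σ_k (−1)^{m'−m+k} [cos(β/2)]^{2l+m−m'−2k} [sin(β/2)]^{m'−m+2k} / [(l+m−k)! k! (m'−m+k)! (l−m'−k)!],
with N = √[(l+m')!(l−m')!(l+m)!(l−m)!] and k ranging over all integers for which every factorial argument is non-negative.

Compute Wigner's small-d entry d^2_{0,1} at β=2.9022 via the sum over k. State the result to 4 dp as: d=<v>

d^2_{0,1}(β=2.9022) via Wigner's sum:
Half-angle: c=0.119411, s=0.992845. N=√(2·2·6·1)=4.898979
k∈{1,2} keeps every argument non-negative
  k=1: (−1)^0·4.8990/(2)·0.1194^3·0.9928^1 = +0.004141
  k=2: (−1)^1·4.8990/(2)·0.1194^1·0.9928^3 = -0.286262
d^2_{0,1}(2.9022) = +0.004141 -0.286262 = -0.282121

d=-0.2821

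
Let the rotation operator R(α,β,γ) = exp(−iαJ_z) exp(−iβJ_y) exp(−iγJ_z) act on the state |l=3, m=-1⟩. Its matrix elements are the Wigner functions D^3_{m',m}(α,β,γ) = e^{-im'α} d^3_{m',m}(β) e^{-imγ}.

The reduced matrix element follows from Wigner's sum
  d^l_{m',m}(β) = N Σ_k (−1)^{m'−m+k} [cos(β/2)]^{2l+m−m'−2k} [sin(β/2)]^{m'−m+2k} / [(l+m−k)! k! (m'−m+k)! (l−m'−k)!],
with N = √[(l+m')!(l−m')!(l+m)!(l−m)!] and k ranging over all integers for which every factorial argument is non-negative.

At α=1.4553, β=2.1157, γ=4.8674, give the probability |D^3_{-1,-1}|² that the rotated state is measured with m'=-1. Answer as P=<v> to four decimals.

D^3_{-1,-1}(1.4553,2.1157,4.8674) = e^{-i·-1·1.4553}·d^3_{-1,-1}(2.1157)·e^{-i·-1·4.8674}. Compute d first:
c=cos(2.1157/2)=0.490747, s=sin(2.1157/2)=0.871302; N=√[2·24·2·24]=48.000000
k: max(0,(-1)−(-1))=0 … min(3+(-1),3−(-1))=2
  k=0: (−1)^0·48.0000/(48)·0.4907^6·0.8713^0 = +0.013968
  k=1: (−1)^1·48.0000/(6)·0.4907^4·0.8713^2 = -0.352255
  k=2: (−1)^2·48.0000/(8)·0.4907^2·0.8713^4 = +0.832801
d^3_{-1,-1}(2.1157) = +0.013968 -0.352255 +0.832801 = +0.494515
|D^3_{-1,-1}|² = |d^3_{-1,-1}(β)|² = (+0.494515)² = 0.244545 (the z-rotation phases have unit modulus)

P=0.2445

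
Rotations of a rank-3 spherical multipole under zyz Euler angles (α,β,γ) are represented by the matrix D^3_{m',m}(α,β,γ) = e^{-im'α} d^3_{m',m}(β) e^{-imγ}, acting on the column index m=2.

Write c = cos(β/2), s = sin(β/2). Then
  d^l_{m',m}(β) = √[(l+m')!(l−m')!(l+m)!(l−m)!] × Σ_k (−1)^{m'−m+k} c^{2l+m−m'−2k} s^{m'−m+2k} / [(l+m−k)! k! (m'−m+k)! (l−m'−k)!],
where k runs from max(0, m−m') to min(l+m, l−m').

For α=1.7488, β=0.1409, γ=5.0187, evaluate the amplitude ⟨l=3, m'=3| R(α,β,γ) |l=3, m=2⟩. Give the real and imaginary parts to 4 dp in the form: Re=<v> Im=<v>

Split into d^3_{3,2}(β=0.1409) × two z-phases.
With c≡cos(β/2)=0.997519 and s≡sin(β/2)=0.070392, N=[720·1·120·1]^{1/2}=293.938769
The bounds max(0,m−m')=0 and min(l+m,l−m')=0 give 1 term
  k=0: (−1)^1·293.9388/(120)·0.9975^5·0.0704^1 = -0.170296
d^3_{3,2}(0.1409) = -0.170296
Attach z-rotation phases: D = e^{-i(3)(1.7488)}·(-0.170296)·e^{-i(2)(5.0187)} = +0.155205+0.070087i

Re=0.1552 Im=0.0701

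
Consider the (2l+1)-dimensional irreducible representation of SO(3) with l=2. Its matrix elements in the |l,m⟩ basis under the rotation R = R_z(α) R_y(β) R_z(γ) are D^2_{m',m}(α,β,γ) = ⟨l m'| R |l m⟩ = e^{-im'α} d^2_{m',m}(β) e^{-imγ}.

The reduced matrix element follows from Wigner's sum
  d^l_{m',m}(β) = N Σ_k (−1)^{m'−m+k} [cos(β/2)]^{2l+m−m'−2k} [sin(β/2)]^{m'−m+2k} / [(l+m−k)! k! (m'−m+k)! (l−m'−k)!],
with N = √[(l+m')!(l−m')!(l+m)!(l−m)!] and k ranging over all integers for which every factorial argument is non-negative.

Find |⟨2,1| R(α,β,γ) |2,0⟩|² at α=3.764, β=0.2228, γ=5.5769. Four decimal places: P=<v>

P=0.0697

D^2_{1,0}(3.764,0.2228,5.5769) = e^{-i·1·3.764}·d^2_{1,0}(0.2228)·e^{-i·0·5.5769}. Compute d first:
c=cos(0.2228/2)=0.993801, s=sin(0.2228/2)=0.111170; N=√[6·1·2·2]=4.898979
Admissible k: 0..1 (factorial args all ≥0)
  k=0: (−1)^1·4.8990/(2)·0.9938^3·0.1112^1 = -0.267277
  k=1: (−1)^2·4.8990/(2)·0.9938^1·0.1112^3 = +0.003345
d^2_{1,0}(0.2228) = -0.267277 +0.003345 = -0.263932
|D^2_{1,0}|² = |d^2_{1,0}(β)|² = (-0.263932)² = 0.069660 (the z-rotation phases have unit modulus)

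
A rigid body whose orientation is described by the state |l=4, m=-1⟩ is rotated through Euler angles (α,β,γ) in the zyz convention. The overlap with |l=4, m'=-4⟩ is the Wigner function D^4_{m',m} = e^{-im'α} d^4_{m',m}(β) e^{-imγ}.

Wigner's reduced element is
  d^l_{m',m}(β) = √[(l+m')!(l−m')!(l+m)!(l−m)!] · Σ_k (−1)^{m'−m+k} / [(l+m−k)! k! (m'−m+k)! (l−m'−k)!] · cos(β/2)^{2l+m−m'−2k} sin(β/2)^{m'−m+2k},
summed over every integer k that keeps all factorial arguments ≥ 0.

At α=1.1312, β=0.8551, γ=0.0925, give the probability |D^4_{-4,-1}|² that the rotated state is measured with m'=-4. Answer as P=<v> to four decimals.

First d^4_{-4,-1}(β=0.8551), then the phase factors e^{-i(-4)α} and e^{-i(-1)γ}:
With c≡cos(β/2)=0.909984 and s≡sin(β/2)=0.414643, N=[1·40320·6·120]^{1/2}=5387.986637
k∈{3} keeps every argument non-negative
  k=3: (−1)^0·5387.9866/(720)·0.9100^5·0.4146^3 = +0.332878
d^4_{-4,-1}(0.8551) = +0.332878
|D^4_{-4,-1}|² = |d^4_{-4,-1}(β)|² = (+0.332878)² = 0.110808 (the z-rotation phases have unit modulus)

P=0.1108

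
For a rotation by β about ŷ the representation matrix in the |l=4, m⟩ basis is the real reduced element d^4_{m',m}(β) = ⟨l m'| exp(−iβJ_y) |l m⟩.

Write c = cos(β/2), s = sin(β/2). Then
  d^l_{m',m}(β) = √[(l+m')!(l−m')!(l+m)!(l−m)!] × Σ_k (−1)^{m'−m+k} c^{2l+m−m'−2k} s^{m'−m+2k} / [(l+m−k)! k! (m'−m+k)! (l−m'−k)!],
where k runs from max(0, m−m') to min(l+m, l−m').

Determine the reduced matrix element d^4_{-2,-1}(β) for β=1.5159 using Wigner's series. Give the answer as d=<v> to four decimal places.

d=-0.2499

d^4_{-2,-1}(β=1.5159) via Wigner's sum:
c=cos(1.5159/2)=0.726247, s=sin(1.5159/2)=0.687434; N=√[2·720·6·120]=1018.233765
k∈{1,2,3} keeps every argument non-negative
  k=1: (−1)^0·1018.2338/(240)·0.7262^7·0.6874^1 = +0.310783
  k=2: (−1)^1·1018.2338/(48)·0.7262^5·0.6874^3 = -1.392261
  k=3: (−1)^2·1018.2338/(72)·0.7262^3·0.6874^5 = +0.831616
d^4_{-2,-1}(1.5159) = +0.310783 -1.392261 +0.831616 = -0.249862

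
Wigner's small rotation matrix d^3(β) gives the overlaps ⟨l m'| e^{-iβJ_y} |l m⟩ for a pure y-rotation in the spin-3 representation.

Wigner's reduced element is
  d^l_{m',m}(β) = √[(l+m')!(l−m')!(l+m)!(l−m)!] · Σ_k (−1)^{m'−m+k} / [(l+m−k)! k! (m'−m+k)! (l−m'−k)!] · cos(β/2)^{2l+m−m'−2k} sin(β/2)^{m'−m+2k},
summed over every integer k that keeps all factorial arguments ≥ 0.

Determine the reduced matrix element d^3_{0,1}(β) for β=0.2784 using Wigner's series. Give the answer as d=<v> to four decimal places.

d=0.4311

d^3_{0,1}(β=0.2784) via Wigner's sum:
c=cos(0.2784/2)=0.990327, s=sin(0.2784/2)=0.138751; N=√[6·6·24·2]=41.569219
The bounds max(0,m−m')=1 and min(l+m,l−m')=3 give 3 terms
  k=1: (−1)^0·41.5692/(12)·0.9903^5·0.1388^1 = +0.457847
  k=2: (−1)^1·41.5692/(4)·0.9903^3·0.1388^3 = -0.026962
  k=3: (−1)^2·41.5692/(12)·0.9903^1·0.1388^5 = +0.000176
d^3_{0,1}(0.2784) = +0.457847 -0.026962 +0.000176 = +0.431061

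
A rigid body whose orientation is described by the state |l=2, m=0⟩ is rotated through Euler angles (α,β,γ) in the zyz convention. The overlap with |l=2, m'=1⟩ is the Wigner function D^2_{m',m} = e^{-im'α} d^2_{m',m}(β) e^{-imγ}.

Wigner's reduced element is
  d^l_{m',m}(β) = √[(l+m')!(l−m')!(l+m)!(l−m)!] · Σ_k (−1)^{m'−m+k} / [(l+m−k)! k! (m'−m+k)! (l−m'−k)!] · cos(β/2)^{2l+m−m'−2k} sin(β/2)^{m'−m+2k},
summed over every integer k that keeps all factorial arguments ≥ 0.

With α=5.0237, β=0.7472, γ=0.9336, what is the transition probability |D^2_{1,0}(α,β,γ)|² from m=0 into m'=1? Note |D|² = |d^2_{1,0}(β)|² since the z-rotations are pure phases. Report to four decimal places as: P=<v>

D^2_{1,0}(5.0237,0.7472,0.9336) = e^{-i·1·5.0237}·d^2_{1,0}(0.7472)·e^{-i·0·0.9336}. Compute d first:
Half-angle: c=0.931019, s=0.364969. N=√(6·1·2·2)=4.898979
The bounds max(0,m−m')=0 and min(l+m,l−m')=1 give 2 terms
  k=0: (−1)^1·4.8990/(2)·0.9310^3·0.3650^1 = -0.721454
  k=1: (−1)^2·4.8990/(2)·0.9310^1·0.3650^3 = +0.110867
d^2_{1,0}(0.7472) = -0.721454 +0.110867 = -0.610586
|D^2_{1,0}|² = |d^2_{1,0}(β)|² = (-0.610586)² = 0.372816 (the z-rotation phases have unit modulus)

P=0.3728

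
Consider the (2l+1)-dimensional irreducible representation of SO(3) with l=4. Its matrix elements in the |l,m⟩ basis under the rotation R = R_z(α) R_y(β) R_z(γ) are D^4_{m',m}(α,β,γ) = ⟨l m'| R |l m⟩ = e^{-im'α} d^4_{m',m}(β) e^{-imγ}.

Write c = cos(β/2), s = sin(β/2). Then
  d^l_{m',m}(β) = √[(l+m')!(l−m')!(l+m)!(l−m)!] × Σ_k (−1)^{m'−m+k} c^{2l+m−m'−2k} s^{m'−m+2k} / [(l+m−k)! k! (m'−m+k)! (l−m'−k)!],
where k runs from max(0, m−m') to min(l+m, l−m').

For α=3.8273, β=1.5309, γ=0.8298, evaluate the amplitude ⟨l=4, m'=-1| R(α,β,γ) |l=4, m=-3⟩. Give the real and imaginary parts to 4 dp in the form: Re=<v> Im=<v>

First d^4_{-1,-3}(β=1.5309), then the phase factors e^{-i(-1)α} and e^{-i(-3)γ}:
Half-angle: c=0.721071, s=0.692862. N=√(6·120·1·5040)=1904.940944
k: max(0,(-3)−(-1))=0 … min(4+(-3),4−(-1))=1
  k=0: (−1)^2·1904.9409/(240)·0.7211^6·0.6929^2 = +0.535587
  k=1: (−1)^3·1904.9409/(144)·0.7211^4·0.6929^4 = -0.824169
d^4_{-1,-3}(1.5309) = +0.535587 -0.824169 = -0.288582
D = (-0.773971-0.633221i)·(-0.288582)·(-0.794755+0.606930i) = -0.288420-0.009670i

Re=-0.2884 Im=-0.0097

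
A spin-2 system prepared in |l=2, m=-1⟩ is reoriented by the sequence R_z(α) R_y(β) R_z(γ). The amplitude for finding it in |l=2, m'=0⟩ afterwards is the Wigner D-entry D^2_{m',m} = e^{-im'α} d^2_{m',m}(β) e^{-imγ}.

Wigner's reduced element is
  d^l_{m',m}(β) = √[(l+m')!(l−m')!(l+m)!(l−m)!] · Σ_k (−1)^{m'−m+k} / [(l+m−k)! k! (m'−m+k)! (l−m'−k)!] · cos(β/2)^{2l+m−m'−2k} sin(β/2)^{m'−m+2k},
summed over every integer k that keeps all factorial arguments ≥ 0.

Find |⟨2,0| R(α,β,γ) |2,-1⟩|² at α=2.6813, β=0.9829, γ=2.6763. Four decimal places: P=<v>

D^2_{0,-1}(2.6813,0.9829,2.6763) = e^{-i·0·2.6813}·d^2_{0,-1}(0.9829)·e^{-i·-1·2.6763}. Compute d first:
With c≡cos(β/2)=0.881650 and s≡sin(β/2)=0.471905, N=[2·2·1·6]^{1/2}=4.898979
The bounds max(0,m−m')=0 and min(l+m,l−m')=1 give 2 terms
  k=0: (−1)^1·4.8990/(2)·0.8816^3·0.4719^1 = -0.792169
  k=1: (−1)^2·4.8990/(2)·0.8816^1·0.4719^3 = +0.226952
d^2_{0,-1}(0.9829) = -0.792169 +0.226952 = -0.565217
|D^2_{0,-1}|² = |d^2_{0,-1}(β)|² = (-0.565217)² = 0.319470 (the z-rotation phases have unit modulus)

P=0.3195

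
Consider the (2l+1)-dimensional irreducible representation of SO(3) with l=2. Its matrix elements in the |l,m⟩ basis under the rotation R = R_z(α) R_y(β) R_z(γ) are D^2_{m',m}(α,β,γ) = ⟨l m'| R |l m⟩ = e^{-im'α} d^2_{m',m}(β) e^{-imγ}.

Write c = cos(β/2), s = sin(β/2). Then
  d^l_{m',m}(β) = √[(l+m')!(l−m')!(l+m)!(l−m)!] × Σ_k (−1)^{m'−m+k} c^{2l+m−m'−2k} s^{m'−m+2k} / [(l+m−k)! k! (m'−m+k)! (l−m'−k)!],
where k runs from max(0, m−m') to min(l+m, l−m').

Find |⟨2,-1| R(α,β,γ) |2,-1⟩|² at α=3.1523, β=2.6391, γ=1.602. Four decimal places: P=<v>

P=0.0289

D^2_{-1,-1}(3.1523,2.6391,1.602) = e^{-i·-1·3.1523}·d^2_{-1,-1}(2.6391)·e^{-i·-1·1.602}. Compute d first:
c=cos(2.6391/2)=0.248611, s=sin(2.6391/2)=0.968603; N=√[1·6·1·6]=6.000000
Admissible k: 0..1 (factorial args all ≥0)
  k=0: (−1)^0·6.0000/(6)·0.2486^4·0.9686^0 = +0.003820
  k=1: (−1)^1·6.0000/(2)·0.2486^2·0.9686^2 = -0.173962
d^2_{-1,-1}(2.6391) = +0.003820 -0.173962 = -0.170142
|D^2_{-1,-1}|² = |d^2_{-1,-1}(β)|² = (-0.170142)² = 0.028948 (the z-rotation phases have unit modulus)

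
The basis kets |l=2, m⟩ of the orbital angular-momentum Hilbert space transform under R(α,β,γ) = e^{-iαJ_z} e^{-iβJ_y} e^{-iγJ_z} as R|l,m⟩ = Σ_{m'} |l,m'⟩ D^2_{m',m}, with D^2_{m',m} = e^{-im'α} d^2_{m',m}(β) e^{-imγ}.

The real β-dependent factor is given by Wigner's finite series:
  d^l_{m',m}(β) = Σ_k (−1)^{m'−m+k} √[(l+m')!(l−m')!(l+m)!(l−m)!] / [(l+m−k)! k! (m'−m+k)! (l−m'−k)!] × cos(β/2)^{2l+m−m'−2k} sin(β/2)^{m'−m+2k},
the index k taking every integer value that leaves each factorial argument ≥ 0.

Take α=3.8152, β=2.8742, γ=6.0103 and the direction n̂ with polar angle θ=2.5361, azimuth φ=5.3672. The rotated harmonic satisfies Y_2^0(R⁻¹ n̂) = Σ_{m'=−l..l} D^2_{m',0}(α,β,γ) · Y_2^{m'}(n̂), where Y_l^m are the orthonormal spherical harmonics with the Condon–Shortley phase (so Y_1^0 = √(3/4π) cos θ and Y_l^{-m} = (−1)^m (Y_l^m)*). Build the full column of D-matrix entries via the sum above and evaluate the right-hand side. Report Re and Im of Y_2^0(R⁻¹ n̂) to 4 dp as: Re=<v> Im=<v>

Re=0.2839 Im=0.0000

Need the full column D^2_{m',0} for m'=−2..2 at α=3.8152, β=2.8742, γ=6.0103.
cos(β/2)=0.133298, sin(β/2)=0.991076
d^2_{-2,0}: single k=2 term ⇒ +0.042750;  D = +0.009479+0.041686i
d^2_{-1,0}: k∈[1..2] ⇒ +0.005750 -0.317849 = -0.312099;  D = +0.243930+0.194691i
d^2_{0,0}: k∈[0..2] ⇒ +0.000316 -0.069811 +0.964779 = +0.895284;  D = +0.895284+0.000000i
d^2_{1,0}: k∈[0..1] ⇒ -0.005750 +0.317849 = +0.312099;  D = -0.243930+0.194691i
d^2_{2,0}: single k=0 term ⇒ +0.042750;  D = +0.009479-0.041686i
Y_2^{m'}(θ=2.5361,φ=5.3672) and Σ D·Y over m':
  (+0.0095+0.0417i)·(-0.0323+0.1209i)  (+0.2439+0.1947i)·(-0.2202-0.2868i)  (+0.8953+0.0000i)·(+0.3243+0.0000i)  (-0.2439+0.1947i)·(+0.2202-0.2868i)  (+0.0095-0.0417i)·(-0.0323-0.1209i)
Y_2^0(R⁻¹ n̂) = +0.283862-0.000000i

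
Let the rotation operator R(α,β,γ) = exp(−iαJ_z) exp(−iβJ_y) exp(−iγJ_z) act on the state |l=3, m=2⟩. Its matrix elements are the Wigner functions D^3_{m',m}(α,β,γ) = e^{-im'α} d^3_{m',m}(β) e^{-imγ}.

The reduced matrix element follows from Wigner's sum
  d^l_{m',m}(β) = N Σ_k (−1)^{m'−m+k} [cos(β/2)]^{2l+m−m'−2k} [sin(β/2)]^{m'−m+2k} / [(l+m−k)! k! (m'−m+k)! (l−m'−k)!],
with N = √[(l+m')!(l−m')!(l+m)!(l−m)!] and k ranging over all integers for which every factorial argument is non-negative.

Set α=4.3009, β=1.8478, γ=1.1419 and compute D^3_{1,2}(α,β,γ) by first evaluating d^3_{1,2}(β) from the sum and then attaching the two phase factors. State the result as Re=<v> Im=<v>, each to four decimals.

Re=-0.4802 Im=0.1493

D^3_{1,2}(4.3009,1.8478,1.1419) = e^{-i·1·4.3009}·d^3_{1,2}(1.8478)·e^{-i·2·1.1419}. Compute d first:
With c≡cos(β/2)=0.602713 and s≡sin(β/2)=0.797958, N=[24·2·120·1]^{1/2}=75.894664
The bounds max(0,m−m')=1 and min(l+m,l−m')=2 give 2 terms
  k=1: (−1)^0·75.8947/(24)·0.6027^5·0.7980^1 = +0.200693
  k=2: (−1)^1·75.8947/(12)·0.6027^3·0.7980^3 = -0.703561
d^3_{1,2}(1.8478) = +0.200693 -0.703561 = -0.502868
Attach z-rotation phases: D = e^{-i(1)(4.3009)}·(-0.502868)·e^{-i(2)(1.1419)} = -0.480182+0.149335i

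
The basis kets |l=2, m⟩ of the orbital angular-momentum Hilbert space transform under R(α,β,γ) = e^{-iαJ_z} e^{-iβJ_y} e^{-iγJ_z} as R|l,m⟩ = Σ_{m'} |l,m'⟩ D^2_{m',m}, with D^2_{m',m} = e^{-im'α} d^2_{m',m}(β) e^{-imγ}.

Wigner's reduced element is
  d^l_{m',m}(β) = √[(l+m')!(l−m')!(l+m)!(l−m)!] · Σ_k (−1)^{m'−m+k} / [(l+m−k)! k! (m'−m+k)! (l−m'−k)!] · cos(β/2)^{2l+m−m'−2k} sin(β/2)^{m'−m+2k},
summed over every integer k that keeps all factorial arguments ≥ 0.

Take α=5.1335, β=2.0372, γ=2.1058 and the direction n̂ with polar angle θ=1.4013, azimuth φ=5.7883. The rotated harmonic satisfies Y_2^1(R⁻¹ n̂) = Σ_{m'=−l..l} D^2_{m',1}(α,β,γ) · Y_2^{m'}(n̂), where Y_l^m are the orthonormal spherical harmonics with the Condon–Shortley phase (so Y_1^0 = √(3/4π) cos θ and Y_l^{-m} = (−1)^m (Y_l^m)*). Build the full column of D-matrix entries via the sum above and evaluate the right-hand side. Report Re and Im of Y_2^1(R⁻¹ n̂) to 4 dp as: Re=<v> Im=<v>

Re=-0.3714 Im=-0.0606

Need the full column D^2_{m',1} for m'=−2..2 at α=5.1335, β=2.0372, γ=2.1058.
cos(β/2)=0.524558, sin(β/2)=0.851374
d^2_{-2,1}: single k=3 term ⇒ +0.647419;  D = -0.195785+0.617106i
d^2_{-1,1}: k∈[2..3] ⇒ +0.598343 -0.525391 = +0.072952;  D = -0.072479+0.008291i
d^2_{0,1}: k∈[1..2] ⇒ +0.301008 -0.792924 = -0.491916;  D = +0.250800+0.423179i
d^2_{1,1}: k∈[0..1] ⇒ +0.075714 -0.598343 = -0.522629;  D = -0.301399+0.426966i
d^2_{2,1}: single k=0 term ⇒ -0.245772;  D = -0.241182-0.047278i
Y_2^{m'}(θ=1.4013,φ=5.7883) and Σ D·Y over m':
  (-0.1958+0.6171i)·(+0.2060+0.3137i)  (-0.0725+0.0083i)·(+0.1130+0.0610i)  (+0.2508+0.4232i)·(-0.2885+0.0000i)  (-0.3014+0.4270i)·(-0.1130+0.0610i)  (-0.2412-0.0473i)·(+0.2060-0.3137i)
Y_2^1(R⁻¹ n̂) = -0.371449-0.060591i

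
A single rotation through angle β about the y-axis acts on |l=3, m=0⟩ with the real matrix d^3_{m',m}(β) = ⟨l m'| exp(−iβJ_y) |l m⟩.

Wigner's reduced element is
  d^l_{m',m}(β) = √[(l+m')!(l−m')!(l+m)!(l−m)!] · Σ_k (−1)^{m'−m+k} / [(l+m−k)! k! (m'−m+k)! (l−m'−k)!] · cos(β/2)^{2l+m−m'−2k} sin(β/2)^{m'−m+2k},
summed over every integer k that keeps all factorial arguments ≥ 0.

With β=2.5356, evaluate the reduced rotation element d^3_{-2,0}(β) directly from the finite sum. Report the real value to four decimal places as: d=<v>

d=-0.3651

d^3_{-2,0}(β=2.5356) via Wigner's sum:
With c≡cos(β/2)=0.298381 and s≡sin(β/2)=0.954447, N=[1·120·6·6]^{1/2}=65.726707
k∈{2,3} keeps every argument non-negative
  k=2: (−1)^0·65.7267/(12)·0.2984^4·0.9544^2 = +0.039550
  k=3: (−1)^1·65.7267/(12)·0.2984^2·0.9544^4 = -0.404679
d^3_{-2,0}(2.5356) = +0.039550 -0.404679 = -0.365129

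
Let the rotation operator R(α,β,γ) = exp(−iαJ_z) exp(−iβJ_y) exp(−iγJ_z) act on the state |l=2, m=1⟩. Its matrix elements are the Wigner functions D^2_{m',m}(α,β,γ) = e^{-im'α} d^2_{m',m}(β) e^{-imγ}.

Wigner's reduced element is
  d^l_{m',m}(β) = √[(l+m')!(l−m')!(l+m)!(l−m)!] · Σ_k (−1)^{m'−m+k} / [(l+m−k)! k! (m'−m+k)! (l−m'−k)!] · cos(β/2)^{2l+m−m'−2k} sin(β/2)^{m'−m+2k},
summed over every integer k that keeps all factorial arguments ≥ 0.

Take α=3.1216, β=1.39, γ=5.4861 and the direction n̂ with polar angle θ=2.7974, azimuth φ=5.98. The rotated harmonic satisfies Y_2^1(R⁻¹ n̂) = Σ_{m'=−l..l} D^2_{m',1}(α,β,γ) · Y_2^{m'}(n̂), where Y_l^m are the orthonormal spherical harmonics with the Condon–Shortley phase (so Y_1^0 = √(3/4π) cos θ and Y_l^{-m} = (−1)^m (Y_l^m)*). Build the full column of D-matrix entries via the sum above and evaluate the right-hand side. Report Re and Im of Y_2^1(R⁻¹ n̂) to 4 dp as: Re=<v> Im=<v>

Need the full column D^2_{m',1} for m'=−2..2 at α=3.1216, β=1.39, γ=5.4861.
cos(β/2)=0.768054, sin(β/2)=0.640385
d^2_{-2,1}: single k=3 term ⇒ +0.403409;  D = +0.293210+0.277068i
d^2_{-1,1}: k∈[2..3] ⇒ +0.725750 -0.168177 = +0.557574;  D = -0.397525-0.390976i
d^2_{0,1}: k∈[1..2] ⇒ +0.710709 -0.494073 = +0.216636;  D = +0.151384+0.154964i
d^2_{1,1}: k∈[0..1] ⇒ +0.347990 -0.725750 = -0.377761;  D = +0.258522+0.275444i
d^2_{2,1}: single k=0 term ⇒ -0.580291;  D = -0.388587-0.430974i
Y_2^{m'}(θ=2.7974,φ=5.98) and Σ D·Y over m':
  (+0.2932+0.2771i)·(+0.0361+0.0251i)  (-0.3975-0.3910i)·(-0.2342-0.0733i)  (+0.1514+0.1550i)·(+0.5230+0.0000i)  (+0.2585+0.2754i)·(+0.2342-0.0733i)  (-0.3886-0.4310i)·(+0.0361-0.0251i)
Y_2^1(R⁻¹ n̂) = +0.203171+0.258843i

Re=0.2032 Im=0.2588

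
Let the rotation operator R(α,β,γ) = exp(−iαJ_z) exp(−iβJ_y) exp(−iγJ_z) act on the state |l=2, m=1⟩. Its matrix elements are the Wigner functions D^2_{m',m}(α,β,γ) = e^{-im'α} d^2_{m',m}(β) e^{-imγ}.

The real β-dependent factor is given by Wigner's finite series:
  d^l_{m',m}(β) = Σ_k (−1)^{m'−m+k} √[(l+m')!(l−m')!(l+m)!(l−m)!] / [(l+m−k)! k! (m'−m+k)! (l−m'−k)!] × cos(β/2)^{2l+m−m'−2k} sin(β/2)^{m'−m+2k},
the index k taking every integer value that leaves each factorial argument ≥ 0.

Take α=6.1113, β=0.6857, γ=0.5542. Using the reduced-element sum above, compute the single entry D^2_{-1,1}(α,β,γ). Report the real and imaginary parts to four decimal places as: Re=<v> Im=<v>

Re=0.2153 Im=-0.1912

D^2_{-1,1}(6.1113,0.6857,0.5542) = e^{-i·-1·6.1113}·d^2_{-1,1}(0.6857)·e^{-i·1·0.5542}. Compute d first:
With c≡cos(β/2)=0.941800 and s≡sin(β/2)=0.336173, N=[1·6·6·1]^{1/2}=6.000000
k: max(0,(1)−(-1))=2 … min(2+(1),2−(-1))=3
  k=2: (−1)^0·6.0000/(2)·0.9418^2·0.3362^2 = +0.300721
  k=3: (−1)^1·6.0000/(6)·0.9418^0·0.3362^4 = -0.012772
d^2_{-1,1}(0.6857) = +0.300721 -0.012772 = +0.287949
Phases: e^{-i·(-1)·6.1113}=+0.985264-0.171040i, e^{-i·(1)·0.5542}=+0.850322-0.526263i ⇒ D=+0.215322-0.191183i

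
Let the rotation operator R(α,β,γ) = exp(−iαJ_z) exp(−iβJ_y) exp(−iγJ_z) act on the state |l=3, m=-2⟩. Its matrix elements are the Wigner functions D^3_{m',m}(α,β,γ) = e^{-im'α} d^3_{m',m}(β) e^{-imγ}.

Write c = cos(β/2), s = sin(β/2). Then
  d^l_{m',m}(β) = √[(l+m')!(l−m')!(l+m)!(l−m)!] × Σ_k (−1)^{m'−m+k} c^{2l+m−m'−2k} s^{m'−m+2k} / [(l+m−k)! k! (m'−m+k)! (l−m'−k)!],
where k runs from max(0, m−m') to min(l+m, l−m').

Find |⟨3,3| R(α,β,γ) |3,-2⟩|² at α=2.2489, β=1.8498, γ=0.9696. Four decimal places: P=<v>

D^3_{3,-2}(2.2489,1.8498,0.9696) = e^{-i·3·2.2489}·d^3_{3,-2}(1.8498)·e^{-i·-2·0.9696}. Compute d first:
c=cos(1.8498/2)=0.601914, s=sin(1.8498/2)=0.798561; N=√[720·1·1·120]=293.938769
k∈{0} keeps every argument non-negative
  k=0: (−1)^5·293.9388/(120)·0.6019^1·0.7986^5 = -0.478795
d^3_{3,-2}(1.8498) = -0.478795
|D^3_{3,-2}|² = |d^3_{3,-2}(β)|² = (-0.478795)² = 0.229245 (the z-rotation phases have unit modulus)

P=0.2292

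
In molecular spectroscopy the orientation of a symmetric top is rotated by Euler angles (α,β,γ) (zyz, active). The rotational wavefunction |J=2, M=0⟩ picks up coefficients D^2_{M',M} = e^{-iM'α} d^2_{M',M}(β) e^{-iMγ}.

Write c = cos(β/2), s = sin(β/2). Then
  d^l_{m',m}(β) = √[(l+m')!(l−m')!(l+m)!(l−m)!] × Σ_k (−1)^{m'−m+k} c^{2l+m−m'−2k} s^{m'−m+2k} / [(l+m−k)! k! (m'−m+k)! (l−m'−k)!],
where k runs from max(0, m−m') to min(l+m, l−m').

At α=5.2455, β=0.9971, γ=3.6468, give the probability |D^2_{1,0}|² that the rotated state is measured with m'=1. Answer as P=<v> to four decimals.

P=0.3117

First d^2_{1,0}(β=0.9971), then the phase factors e^{-i(1)α} and e^{-i(0)γ}:
Half-angle: c=0.878277, s=0.478153. N=√(6·1·2·2)=4.898979
Admissible k: 0..1 (factorial args all ≥0)
  k=0: (−1)^1·4.8990/(2)·0.8783^3·0.4782^1 = -0.793481
  k=1: (−1)^2·4.8990/(2)·0.8783^1·0.4782^3 = +0.235183
d^2_{1,0}(0.9971) = -0.793481 +0.235183 = -0.558297
|D^2_{1,0}|² = |d^2_{1,0}(β)|² = (-0.558297)² = 0.311696 (the z-rotation phases have unit modulus)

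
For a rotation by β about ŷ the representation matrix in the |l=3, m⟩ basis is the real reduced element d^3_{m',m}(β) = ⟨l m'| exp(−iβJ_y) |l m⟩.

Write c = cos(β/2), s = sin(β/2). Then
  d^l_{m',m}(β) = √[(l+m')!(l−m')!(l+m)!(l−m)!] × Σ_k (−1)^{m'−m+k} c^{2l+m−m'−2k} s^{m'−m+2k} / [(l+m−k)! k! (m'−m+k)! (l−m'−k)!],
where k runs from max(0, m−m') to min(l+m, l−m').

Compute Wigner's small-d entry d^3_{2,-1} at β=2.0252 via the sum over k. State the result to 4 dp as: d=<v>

d=0.1619

d^3_{2,-1}(β=2.0252) via Wigner's sum:
Half-angle: c=0.529657, s=0.848212. N=√(120·1·2·24)=75.894664
k∈{0,1} keeps every argument non-negative
  k=0: (−1)^3·75.8947/(12)·0.5297^3·0.8482^3 = -0.573492
  k=1: (−1)^4·75.8947/(24)·0.5297^1·0.8482^5 = +0.735388
d^3_{2,-1}(2.0252) = -0.573492 +0.735388 = +0.161896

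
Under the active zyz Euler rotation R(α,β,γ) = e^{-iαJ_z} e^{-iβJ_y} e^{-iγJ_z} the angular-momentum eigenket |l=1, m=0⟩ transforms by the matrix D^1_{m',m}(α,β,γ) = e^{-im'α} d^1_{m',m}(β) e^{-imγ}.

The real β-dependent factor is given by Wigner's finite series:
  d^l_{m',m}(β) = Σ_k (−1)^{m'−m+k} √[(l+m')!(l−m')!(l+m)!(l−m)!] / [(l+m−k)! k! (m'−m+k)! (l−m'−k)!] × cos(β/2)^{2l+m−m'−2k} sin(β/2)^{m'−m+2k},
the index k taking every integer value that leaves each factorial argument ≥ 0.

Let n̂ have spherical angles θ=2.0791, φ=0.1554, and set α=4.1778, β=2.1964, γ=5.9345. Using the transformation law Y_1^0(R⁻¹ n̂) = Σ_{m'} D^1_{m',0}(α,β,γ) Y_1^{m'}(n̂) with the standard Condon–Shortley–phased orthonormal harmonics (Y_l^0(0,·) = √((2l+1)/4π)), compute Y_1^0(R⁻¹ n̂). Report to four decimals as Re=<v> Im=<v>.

Re=-0.0810 Im=0.0000

Need the full column D^1_{m',0} for m'=−1..1 at α=4.1778, β=2.1964, γ=5.9345.
cos(β/2)=0.455200, sin(β/2)=0.890389
d^1_{-1,0}: single k=1 term ⇒ +0.573188;  D = -0.292032-0.493215i
d^1_{0,0}: k∈[0..1] ⇒ +0.207207 -0.792793 = -0.585587;  D = -0.585587+0.000000i
d^1_{1,0}: single k=0 term ⇒ -0.573188;  D = +0.292032-0.493215i
Y_1^{m'}(θ=2.0791,φ=0.1554) and Σ D·Y over m':
  (-0.2920-0.4932i)·(+0.2982-0.0467i)  (-0.5856+0.0000i)·(-0.2378+0.0000i)  (+0.2920-0.4932i)·(-0.2982-0.0467i)
Y_1^0(R⁻¹ n̂) = -0.080981+0.000000i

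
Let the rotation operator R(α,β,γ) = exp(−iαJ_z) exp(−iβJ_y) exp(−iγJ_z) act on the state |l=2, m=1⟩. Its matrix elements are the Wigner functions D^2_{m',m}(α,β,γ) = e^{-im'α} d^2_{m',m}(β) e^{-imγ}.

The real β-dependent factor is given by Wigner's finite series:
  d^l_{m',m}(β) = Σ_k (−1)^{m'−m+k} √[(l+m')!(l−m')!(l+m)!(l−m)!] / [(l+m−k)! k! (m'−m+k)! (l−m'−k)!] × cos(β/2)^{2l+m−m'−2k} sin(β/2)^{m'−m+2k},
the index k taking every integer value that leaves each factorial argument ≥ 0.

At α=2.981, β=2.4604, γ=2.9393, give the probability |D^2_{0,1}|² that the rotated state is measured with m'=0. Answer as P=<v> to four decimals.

P=0.3589

D^2_{0,1}(2.981,2.4604,2.9393) = e^{-i·0·2.981}·d^2_{0,1}(2.4604)·e^{-i·1·2.9393}. Compute d first:
c=cos(2.4604/2)=0.334049, s=sin(2.4604/2)=0.942556; N=√[2·2·6·1]=4.898979
k∈{1,2} keeps every argument non-negative
  k=1: (−1)^0·4.8990/(2)·0.3340^3·0.9426^1 = +0.086063
  k=2: (−1)^1·4.8990/(2)·0.3340^1·0.9426^3 = -0.685184
d^2_{0,1}(2.4604) = +0.086063 -0.685184 = -0.599121
|D^2_{0,1}|² = |d^2_{0,1}(β)|² = (-0.599121)² = 0.358946 (the z-rotation phases have unit modulus)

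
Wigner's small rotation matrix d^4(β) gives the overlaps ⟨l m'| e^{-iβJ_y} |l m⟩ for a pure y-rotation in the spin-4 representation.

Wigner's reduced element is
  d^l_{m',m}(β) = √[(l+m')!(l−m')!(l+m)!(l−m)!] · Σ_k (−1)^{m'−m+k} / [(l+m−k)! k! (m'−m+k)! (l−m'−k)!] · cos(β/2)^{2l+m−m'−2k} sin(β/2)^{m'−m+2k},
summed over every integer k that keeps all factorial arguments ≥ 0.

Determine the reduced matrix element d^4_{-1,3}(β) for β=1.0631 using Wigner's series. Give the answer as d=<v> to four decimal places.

d^4_{-1,3}(β=1.0631) via Wigner's sum:
c=cos(1.0631/2)=0.862022, s=sin(1.0631/2)=0.506870; N=√[6·120·5040·1]=1904.940944
Admissible k: 4..5 (factorial args all ≥0)
  k=4: (−1)^0·1904.9409/(144)·0.8620^4·0.5069^4 = +0.482148
  k=5: (−1)^1·1904.9409/(240)·0.8620^2·0.5069^6 = -0.100020
d^4_{-1,3}(1.0631) = +0.482148 -0.100020 = +0.382127

d=0.3821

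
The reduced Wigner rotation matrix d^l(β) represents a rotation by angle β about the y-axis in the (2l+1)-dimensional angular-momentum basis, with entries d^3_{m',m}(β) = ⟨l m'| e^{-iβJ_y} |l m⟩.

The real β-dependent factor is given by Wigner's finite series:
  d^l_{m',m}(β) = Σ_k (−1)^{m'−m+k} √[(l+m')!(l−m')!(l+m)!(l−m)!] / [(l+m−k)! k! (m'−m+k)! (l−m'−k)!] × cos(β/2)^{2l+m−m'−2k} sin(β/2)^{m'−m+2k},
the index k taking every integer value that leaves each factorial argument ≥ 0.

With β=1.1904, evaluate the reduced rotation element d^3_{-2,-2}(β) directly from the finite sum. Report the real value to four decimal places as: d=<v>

d=-0.4166

d^3_{-2,-2}(β=1.1904) via Wigner's sum:
With c≡cos(β/2)=0.828036 and s≡sin(β/2)=0.560674, N=[1·120·1·120]^{1/2}=120.000000
k: max(0,(-2)−(-2))=0 … min(3+(-2),3−(-2))=1
  k=0: (−1)^0·120.0000/(120)·0.8280^6·0.5607^0 = +0.322327
  k=1: (−1)^1·120.0000/(24)·0.8280^4·0.5607^2 = -0.738906
d^3_{-2,-2}(1.1904) = +0.322327 -0.738906 = -0.416579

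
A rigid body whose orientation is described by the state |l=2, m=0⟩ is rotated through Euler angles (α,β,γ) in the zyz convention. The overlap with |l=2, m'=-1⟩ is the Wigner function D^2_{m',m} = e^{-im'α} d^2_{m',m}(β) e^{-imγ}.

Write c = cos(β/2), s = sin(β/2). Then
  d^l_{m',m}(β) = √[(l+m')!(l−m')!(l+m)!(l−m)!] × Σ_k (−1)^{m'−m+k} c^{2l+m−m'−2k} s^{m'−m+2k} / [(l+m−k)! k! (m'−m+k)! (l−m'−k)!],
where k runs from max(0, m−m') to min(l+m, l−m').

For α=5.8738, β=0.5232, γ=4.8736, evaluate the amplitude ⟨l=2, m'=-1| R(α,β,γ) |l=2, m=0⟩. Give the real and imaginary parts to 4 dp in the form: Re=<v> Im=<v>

D^2_{-1,0}(5.8738,0.5232,4.8736) = e^{-i·-1·5.8738}·d^2_{-1,0}(0.5232)·e^{-i·0·4.8736}. Compute d first:
With c≡cos(β/2)=0.965977 and s≡sin(β/2)=0.258626, N=[1·6·2·2]^{1/2}=4.898979
Admissible k: 1..2 (factorial args all ≥0)
  k=1: (−1)^0·4.8990/(2)·0.9660^3·0.2586^1 = +0.571018
  k=2: (−1)^1·4.8990/(2)·0.9660^1·0.2586^3 = -0.040932
d^2_{-1,0}(0.5232) = +0.571018 -0.040932 = +0.530086
Phases: e^{-i·(-1)·5.8738}=+0.917366-0.398046i, e^{-i·(0)·4.8736}=+1.000000+0.000000i ⇒ D=+0.486282-0.210998i

Re=0.4863 Im=-0.2110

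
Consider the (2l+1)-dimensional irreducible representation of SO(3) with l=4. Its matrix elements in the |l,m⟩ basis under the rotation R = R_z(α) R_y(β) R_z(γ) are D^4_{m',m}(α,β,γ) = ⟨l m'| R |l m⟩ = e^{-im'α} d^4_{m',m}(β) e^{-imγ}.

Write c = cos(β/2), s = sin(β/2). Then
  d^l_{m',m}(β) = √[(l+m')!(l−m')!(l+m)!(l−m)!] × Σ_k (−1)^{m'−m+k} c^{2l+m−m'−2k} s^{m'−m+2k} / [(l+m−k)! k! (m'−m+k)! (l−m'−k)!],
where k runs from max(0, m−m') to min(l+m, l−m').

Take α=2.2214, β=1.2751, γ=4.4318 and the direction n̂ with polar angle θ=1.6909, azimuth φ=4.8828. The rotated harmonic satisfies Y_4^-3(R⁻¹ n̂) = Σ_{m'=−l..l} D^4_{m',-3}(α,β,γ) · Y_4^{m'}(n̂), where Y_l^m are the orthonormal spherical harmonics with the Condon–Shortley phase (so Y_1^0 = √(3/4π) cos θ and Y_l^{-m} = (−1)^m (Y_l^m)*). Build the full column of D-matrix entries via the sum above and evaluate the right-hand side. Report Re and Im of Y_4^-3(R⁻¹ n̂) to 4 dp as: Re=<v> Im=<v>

Re=-0.0207 Im=-0.1197

Need the full column D^4_{m',-3} for m'=−4..4 at α=2.2214, β=1.2751, γ=4.4318.
cos(β/2)=0.803556, sin(β/2)=0.595229
d^4_{-4,-3}: single k=1 term ⇒ +0.364203;  D = -0.357659-0.068730i
d^4_{-3,-3}: k∈[0..1] ⇒ +0.173833 -0.667673 = -0.493841;  D = -0.219572-0.442342i
d^4_{-2,-3}: k∈[0..1] ⇒ -0.481795 +0.793083 = +0.311287;  D = +0.138039-0.279007i
d^4_{-1,-3}: k∈[0..1] ⇒ +0.757070 -0.692340 = +0.064730;  D = -0.063551+0.012299i
d^4_{0,-3}: k∈[0..1] ⇒ -0.835983 +0.458703 = -0.377279;  D = -0.281383-0.251323i
d^4_{1,-3}: k∈[0..1] ⇒ +0.692340 -0.227932 = +0.464408;  D = +0.036384-0.462981i
d^4_{2,-3}: k∈[0..1] ⇒ -0.435164 +0.079591 = -0.355573;  D = +0.298938-0.192530i
d^4_{3,-3}: k∈[0..1] ⇒ +0.201017 -0.015757 = +0.185260;  D = +0.174154+0.063180i
d^4_{4,-3}: single k=0 term ⇒ -0.060165;  D = +0.017929+0.057432i
Y_4^{m'}(θ=1.6909,φ=4.8828) and Σ D·Y over m':
  (-0.3577-0.0687i)·(+0.3338-0.2709i)  (-0.2196-0.4423i)·(+0.0718+0.1280i)  (+0.1380-0.2790i)·(+0.2795-0.0991i)  (-0.0636+0.0123i)·(+0.0277+0.1608i)  (-0.2814-0.2513i)·(+0.2726+0.0000i)  (+0.0364-0.4630i)·(-0.0277+0.1608i)  (+0.2989-0.1925i)·(+0.2795+0.0991i)  (+0.1742+0.0632i)·(-0.0718+0.1280i)  (+0.0179+0.0574i)·(+0.3338+0.2709i)
Y_4^-3(R⁻¹ n̂) = -0.020746-0.119716i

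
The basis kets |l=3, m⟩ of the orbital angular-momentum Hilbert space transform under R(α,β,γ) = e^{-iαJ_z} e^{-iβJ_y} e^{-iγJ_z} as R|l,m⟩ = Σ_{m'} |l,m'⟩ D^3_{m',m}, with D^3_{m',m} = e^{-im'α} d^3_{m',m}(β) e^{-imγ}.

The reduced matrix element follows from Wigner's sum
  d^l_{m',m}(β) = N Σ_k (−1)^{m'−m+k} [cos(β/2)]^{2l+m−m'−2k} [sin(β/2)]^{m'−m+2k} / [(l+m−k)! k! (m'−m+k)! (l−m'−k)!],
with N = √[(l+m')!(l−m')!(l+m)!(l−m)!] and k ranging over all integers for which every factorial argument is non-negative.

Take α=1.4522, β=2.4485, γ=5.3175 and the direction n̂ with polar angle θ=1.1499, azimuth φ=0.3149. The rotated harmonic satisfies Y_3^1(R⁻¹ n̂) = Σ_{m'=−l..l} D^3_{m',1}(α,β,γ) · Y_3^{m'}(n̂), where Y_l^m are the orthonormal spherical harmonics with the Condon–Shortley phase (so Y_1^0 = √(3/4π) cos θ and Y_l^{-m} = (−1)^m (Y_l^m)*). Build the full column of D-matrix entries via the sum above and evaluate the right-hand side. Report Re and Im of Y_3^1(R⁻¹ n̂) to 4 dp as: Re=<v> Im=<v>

Need the full column D^3_{m',1} for m'=−3..3 at α=1.4522, β=2.4485, γ=5.3175.
cos(β/2)=0.339651, sin(β/2)=0.940551
d^3_{-3,1}: single k=4 term ⇒ +0.349657;  D = +0.200278-0.286617i
d^3_{-2,1}: k∈[3..4] ⇒ +0.206195 -0.790581 = -0.584386;  D = +0.436056+0.389052i
d^3_{-1,1}: k∈[2..4] ⇒ +0.070640 -0.722249 +0.692301 = +0.040692;  D = -0.030493+0.026945i
d^3_{0,1}: k∈[1..3] ⇒ +0.014728 -0.338813 +0.866038 = +0.541953;  D = +0.308292+0.445723i
d^3_{1,1}: k∈[0..2] ⇒ +0.001535 -0.094187 +0.541687 = +0.449036;  D = +0.396933-0.209946i
d^3_{2,1}: k∈[0..1] ⇒ -0.013445 +0.206195 = +0.192750;  D = -0.069327-0.179851i
d^3_{3,1}: single k=0 term ⇒ +0.045598;  D = -0.044188+0.011251i
Y_3^{m'}(θ=1.1499,φ=0.3149) and Σ D·Y over m':
  (+0.2003-0.2866i)·(+0.1859-0.2571i)  (+0.4361+0.3891i)·(+0.2811-0.2049i)  (-0.0305+0.0269i)·(-0.0464+0.0151i)  (+0.3083+0.4457i)·(-0.3302+0.0000i)  (+0.3969-0.2099i)·(+0.0464+0.0151i)  (-0.0693-0.1799i)·(+0.2811+0.2049i)  (-0.0442+0.0113i)·(-0.1859-0.2571i)
Y_3^1(R⁻¹ n̂) = +0.115110-0.292836i

Re=0.1151 Im=-0.2928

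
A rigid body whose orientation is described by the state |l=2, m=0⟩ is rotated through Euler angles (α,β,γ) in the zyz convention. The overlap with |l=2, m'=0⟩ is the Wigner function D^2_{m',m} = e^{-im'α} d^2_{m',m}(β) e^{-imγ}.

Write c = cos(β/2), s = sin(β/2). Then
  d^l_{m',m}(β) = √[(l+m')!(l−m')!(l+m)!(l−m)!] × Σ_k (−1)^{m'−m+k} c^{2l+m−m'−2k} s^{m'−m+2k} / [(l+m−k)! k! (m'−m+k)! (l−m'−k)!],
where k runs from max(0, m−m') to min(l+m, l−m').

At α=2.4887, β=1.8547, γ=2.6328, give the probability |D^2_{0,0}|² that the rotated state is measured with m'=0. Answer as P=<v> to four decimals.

D^2_{0,0}(2.4887,1.8547,2.6328) = e^{-i·0·2.4887}·d^2_{0,0}(1.8547)·e^{-i·0·2.6328}. Compute d first:
With c≡cos(β/2)=0.599956 and s≡sin(β/2)=0.800033, N=[2·2·2·2]^{1/2}=4.000000
k: max(0,(0)−(0))=0 … min(2+(0),2−(0))=2
  k=0: (−1)^0·4.0000/(4)·0.6000^4·0.8000^0 = +0.129562
  k=1: (−1)^1·4.0000/(1)·0.6000^2·0.8000^2 = -0.921541
  k=2: (−1)^2·4.0000/(4)·0.6000^0·0.8000^4 = +0.409667
d^2_{0,0}(1.8547) = +0.129562 -0.921541 +0.409667 = -0.382312
|D^2_{0,0}|² = |d^2_{0,0}(β)|² = (-0.382312)² = 0.146162 (the z-rotation phases have unit modulus)

P=0.1462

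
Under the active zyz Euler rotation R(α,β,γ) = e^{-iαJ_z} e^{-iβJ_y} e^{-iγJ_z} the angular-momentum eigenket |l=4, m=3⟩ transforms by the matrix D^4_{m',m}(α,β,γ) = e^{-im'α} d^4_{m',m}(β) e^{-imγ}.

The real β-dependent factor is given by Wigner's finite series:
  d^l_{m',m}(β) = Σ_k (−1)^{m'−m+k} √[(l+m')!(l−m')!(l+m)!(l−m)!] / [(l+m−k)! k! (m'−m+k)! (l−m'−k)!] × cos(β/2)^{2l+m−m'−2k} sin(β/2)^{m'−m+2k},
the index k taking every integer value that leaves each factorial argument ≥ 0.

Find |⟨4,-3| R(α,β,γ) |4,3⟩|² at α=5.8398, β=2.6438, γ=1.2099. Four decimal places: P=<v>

P=0.1819

Split into d^4_{-3,3}(β=2.6438) × two z-phases.
Half-angle: c=0.246334, s=0.969185. N=√(1·5040·5040·1)=5040.000000
Admissible k: 6..7 (factorial args all ≥0)
  k=6: (−1)^0·5040.0000/(720)·0.2463^2·0.9692^6 = +0.352037
  k=7: (−1)^1·5040.0000/(5040)·0.2463^0·0.9692^8 = -0.778490
d^4_{-3,3}(2.6438) = +0.352037 -0.778490 = -0.426453
|D^4_{-3,3}|² = |d^4_{-3,3}(β)|² = (-0.426453)² = 0.181862 (the z-rotation phases have unit modulus)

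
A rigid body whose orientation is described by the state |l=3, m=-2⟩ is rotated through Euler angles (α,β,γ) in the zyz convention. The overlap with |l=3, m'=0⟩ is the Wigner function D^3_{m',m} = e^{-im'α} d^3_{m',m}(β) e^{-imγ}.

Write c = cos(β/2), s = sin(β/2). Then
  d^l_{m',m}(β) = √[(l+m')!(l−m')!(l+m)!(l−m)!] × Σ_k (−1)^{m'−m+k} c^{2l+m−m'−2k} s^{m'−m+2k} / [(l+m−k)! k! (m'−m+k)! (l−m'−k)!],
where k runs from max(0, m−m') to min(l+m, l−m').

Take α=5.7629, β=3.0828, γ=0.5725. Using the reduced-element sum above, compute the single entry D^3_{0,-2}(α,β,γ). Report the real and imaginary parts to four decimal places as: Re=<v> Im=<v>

Re=-0.0019 Im=-0.0043

First d^3_{0,-2}(β=3.0828), then the phase factors e^{-i(0)α} and e^{-i(-2)γ}:
With c≡cos(β/2)=0.029392 and s≡sin(β/2)=0.999568, N=[6·6·1·120]^{1/2}=65.726707
k∈{0,1} keeps every argument non-negative
  k=0: (−1)^2·65.7267/(12)·0.0294^4·0.9996^2 = +0.000004
  k=1: (−1)^3·65.7267/(12)·0.0294^2·0.9996^4 = -0.004724
d^3_{0,-2}(3.0828) = +0.000004 -0.004724 = -0.004719
Attach z-rotation phases: D = e^{-i(0)(5.7629)}·(-0.004719)·e^{-i(-2)(0.5725)} = -0.001949-0.004298i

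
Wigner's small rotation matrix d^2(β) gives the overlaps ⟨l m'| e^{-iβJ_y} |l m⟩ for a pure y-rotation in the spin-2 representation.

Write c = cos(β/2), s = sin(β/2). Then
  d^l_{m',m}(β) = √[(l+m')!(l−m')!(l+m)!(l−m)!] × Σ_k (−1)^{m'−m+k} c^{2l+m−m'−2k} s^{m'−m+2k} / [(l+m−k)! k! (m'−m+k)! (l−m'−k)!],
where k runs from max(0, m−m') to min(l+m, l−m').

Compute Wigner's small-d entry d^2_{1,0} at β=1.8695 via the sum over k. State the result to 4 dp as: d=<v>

d^2_{1,0}(β=1.8695) via Wigner's sum:
Half-angle: c=0.594020, s=0.804451. N=√(6·1·2·2)=4.898979
k: max(0,(0)−(1))=0 … min(2+(0),2−(1))=1
  k=0: (−1)^1·4.8990/(2)·0.5940^3·0.8045^1 = -0.413026
  k=1: (−1)^2·4.8990/(2)·0.5940^1·0.8045^3 = +0.757486
d^2_{1,0}(1.8695) = -0.413026 +0.757486 = +0.344460

d=0.3445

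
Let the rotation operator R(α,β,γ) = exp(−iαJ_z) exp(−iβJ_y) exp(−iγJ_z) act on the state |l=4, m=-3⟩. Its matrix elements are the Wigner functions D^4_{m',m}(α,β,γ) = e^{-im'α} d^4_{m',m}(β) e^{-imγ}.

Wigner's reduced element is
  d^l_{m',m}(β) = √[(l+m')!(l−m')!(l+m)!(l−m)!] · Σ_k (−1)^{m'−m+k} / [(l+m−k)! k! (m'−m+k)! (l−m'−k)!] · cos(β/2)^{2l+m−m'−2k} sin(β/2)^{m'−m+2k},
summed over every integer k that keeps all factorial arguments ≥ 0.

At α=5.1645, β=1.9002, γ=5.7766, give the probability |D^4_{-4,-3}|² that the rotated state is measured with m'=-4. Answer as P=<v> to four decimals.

First d^4_{-4,-3}(β=1.9002), then the phase factors e^{-i(-4)α} and e^{-i(-3)γ}:
c=cos(1.9002/2)=0.581602, s=sin(1.9002/2)=0.813474; N=√[1·40320·1·5040]=14255.272709
k∈{1} keeps every argument non-negative
  k=1: (−1)^0·14255.2727/(5040)·0.5816^7·0.8135^1 = +0.051793
d^4_{-4,-3}(1.9002) = +0.051793
|D^4_{-4,-3}|² = |d^4_{-4,-3}(β)|² = (+0.051793)² = 0.002682 (the z-rotation phases have unit modulus)

P=0.0027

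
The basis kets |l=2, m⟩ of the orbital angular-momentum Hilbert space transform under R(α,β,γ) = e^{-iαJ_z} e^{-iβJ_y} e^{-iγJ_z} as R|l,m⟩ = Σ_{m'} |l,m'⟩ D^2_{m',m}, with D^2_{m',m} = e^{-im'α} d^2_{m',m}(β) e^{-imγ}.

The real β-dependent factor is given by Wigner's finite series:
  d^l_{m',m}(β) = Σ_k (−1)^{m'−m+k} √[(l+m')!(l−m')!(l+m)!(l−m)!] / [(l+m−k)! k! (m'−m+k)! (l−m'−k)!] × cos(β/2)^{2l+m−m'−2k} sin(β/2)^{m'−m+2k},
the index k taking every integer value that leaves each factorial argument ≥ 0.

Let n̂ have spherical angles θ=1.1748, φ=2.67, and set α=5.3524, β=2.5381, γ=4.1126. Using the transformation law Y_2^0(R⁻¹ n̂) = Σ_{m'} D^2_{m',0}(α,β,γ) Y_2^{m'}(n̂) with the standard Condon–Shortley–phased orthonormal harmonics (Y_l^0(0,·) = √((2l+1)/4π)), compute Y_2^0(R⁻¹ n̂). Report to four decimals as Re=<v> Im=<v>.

Need the full column D^2_{m',0} for m'=−2..2 at α=5.3524, β=2.5381, γ=4.1126.
cos(β/2)=0.297188, sin(β/2)=0.954819
d^2_{-2,0}: single k=2 term ⇒ +0.197233;  D = -0.056546-0.188954i
d^2_{-1,0}: k∈[1..2] ⇒ +0.061389 -0.633680 = -0.572291;  D = -0.341775+0.459029i
d^2_{0,0}: k∈[0..2] ⇒ +0.007801 -0.322081 +0.831159 = +0.516879;  D = +0.516879+0.000000i
d^2_{1,0}: k∈[0..1] ⇒ -0.061389 +0.633680 = +0.572291;  D = +0.341775+0.459029i
d^2_{2,0}: single k=0 term ⇒ +0.197233;  D = -0.056546+0.188954i
Y_2^{m'}(θ=1.1748,φ=2.67) and Σ D·Y over m':
  (-0.0565-0.1890i)·(+0.1931+0.2661i)  (-0.3418+0.4590i)·(-0.2449-0.1249i)  (+0.5169+0.0000i)·(-0.1746+0.0000i)  (+0.3418+0.4590i)·(+0.2449-0.1249i)  (-0.0565+0.1890i)·(+0.1931-0.2661i)
Y_2^0(R⁻¹ n̂) = +0.270573+0.000000i

Re=0.2706 Im=0.0000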